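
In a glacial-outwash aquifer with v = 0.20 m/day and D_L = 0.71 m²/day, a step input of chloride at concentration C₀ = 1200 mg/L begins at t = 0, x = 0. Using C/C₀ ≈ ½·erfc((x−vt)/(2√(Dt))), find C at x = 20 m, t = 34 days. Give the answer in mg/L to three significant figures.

34.5 mg/L

For a continuous step input, C/C₀ ≈ ½·erfc((x−vt)/(2√(Dt))).
vt = 0.20 × 34 = 6.8 m and 2√(Dt) = 2√(0.71 × 34) = 9.826 m.
Argument (x−vt)/(2√(Dt)) = (20 − 6.8)/9.826 = 1.343; ½·erfc(1.343) = 0.02876.
C = 1200 × 0.02876 = 34.5 mg/L.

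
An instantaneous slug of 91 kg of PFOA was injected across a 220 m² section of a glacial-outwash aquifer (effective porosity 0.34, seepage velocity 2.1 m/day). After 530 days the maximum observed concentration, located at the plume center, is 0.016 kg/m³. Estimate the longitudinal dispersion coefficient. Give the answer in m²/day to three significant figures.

At the plume center C_max = M/(n_e·A·√(4πDt)), so D = M²/(4πt·(n_e·A·C_max)²).
n_e·A·C_max = 0.34 × 220 × 0.016 = 1.197 kg/m.
D = 91²/(4π × 530 × 1.197²) = 0.868 m²/day.

0.868 m²/day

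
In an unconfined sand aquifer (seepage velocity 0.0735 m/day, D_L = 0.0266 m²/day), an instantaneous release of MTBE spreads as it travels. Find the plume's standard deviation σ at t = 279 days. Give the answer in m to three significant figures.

Dispersive spreading gives a Gaussian with σ² = 2Dt; advection only shifts the center.
σ = √(2 × 0.0266 × 279) = 3.85 m.

3.85 m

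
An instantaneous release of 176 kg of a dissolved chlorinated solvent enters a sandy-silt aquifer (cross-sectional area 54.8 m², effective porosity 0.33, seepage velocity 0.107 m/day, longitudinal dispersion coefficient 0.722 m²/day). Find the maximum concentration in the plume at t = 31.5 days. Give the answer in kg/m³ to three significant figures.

0.576 kg/m³

The peak of an instantaneous 1D plume sits at x = vt; there the Gaussian factor is 1 and C_max = M/(n_e·A·√(4πDt)), where n_e·A is the pore area the mass is dissolved in.
√(4πDt) = √(4π × 0.722 × 31.5) = 16.91 m, so C_max = 176/(0.33 × 54.8 × 16.91) = 0.576 kg/m³.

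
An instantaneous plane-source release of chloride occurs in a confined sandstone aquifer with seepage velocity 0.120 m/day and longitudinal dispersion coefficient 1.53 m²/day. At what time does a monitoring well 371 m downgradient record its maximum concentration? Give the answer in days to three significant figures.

For the 1D instantaneous-source solution, setting ∂C/∂t = 0 at fixed x gives v²t² + 2Dt − x² = 0, so t = (√(D² + v²x²) − D)/v².
√(D² + v²x²) = √(1.53² + 0.120² × 371²) = 44.55; v² = 0.0144.
t = (44.55 − 1.53)/0.0144 = 2990 days (vs. the pure-advection estimate x/v = 3090 d).

2990 days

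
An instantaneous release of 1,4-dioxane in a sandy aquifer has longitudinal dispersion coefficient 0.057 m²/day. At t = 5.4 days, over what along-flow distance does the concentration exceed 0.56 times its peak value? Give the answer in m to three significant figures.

1.69 m

The plume is Gaussian with σ = √(2Dt) = √(2 × 0.057 × 5.4) = 0.7846 m.
C/C_peak = exp(−Δx²/(2σ²)) = 0.56 ⇒ Δx = σ·√(−2 ln 0.56) = 0.7846 × 1.077 = 0.8450 m.
Width = 2Δx = 1.69 m.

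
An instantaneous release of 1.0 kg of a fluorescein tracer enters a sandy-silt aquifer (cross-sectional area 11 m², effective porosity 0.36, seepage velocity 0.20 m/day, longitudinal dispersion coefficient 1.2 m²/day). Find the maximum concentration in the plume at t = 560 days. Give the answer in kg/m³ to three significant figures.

The peak of an instantaneous 1D plume sits at x = vt; there the Gaussian factor is 1 and C_max = M/(n_e·A·√(4πDt)), where n_e·A is the pore area the mass is dissolved in.
√(4πDt) = √(4π × 1.2 × 560) = 91.89 m, so C_max = 1.0/(0.36 × 11 × 91.89) = 0.00275 kg/m³.

0.00275 kg/m³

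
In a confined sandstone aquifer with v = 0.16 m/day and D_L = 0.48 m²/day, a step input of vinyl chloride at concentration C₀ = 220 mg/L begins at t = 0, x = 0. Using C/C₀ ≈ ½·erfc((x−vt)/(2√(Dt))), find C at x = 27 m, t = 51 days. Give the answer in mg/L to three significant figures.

0.780 mg/L

For a continuous step input, C/C₀ ≈ ½·erfc((x−vt)/(2√(Dt))).
vt = 0.16 × 51 = 8.16 m and 2√(Dt) = 2√(0.48 × 51) = 9.895 m.
Argument (x−vt)/(2√(Dt)) = (27 − 8.16)/9.895 = 1.904; ½·erfc(1.904) = 0.003544.
C = 220 × 0.003544 = 0.780 mg/L.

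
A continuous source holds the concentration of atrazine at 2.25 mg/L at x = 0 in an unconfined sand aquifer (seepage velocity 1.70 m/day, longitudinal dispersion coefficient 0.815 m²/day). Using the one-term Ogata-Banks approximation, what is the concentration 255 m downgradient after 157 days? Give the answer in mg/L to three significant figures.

1.74 mg/L

For a continuous step input, C/C₀ ≈ ½·erfc((x−vt)/(2√(Dt))).
vt = 1.70 × 157 = 266.9 m and 2√(Dt) = 2√(0.815 × 157) = 22.62 m.
Argument (x−vt)/(2√(Dt)) = (255 − 266.9)/22.62 = -0.5261; ½·erfc(-0.5261) = 0.7716.
C = 2.25 × 0.7716 = 1.74 mg/L.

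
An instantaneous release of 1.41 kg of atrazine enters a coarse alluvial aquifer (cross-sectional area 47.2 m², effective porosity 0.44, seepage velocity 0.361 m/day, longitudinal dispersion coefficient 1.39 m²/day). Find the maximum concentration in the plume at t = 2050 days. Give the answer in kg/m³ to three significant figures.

The peak of an instantaneous 1D plume sits at x = vt; there the Gaussian factor is 1 and C_max = M/(n_e·A·√(4πDt)), where n_e·A is the pore area the mass is dissolved in.
√(4πDt) = √(4π × 1.39 × 2050) = 189.2 m, so C_max = 1.41/(0.44 × 47.2 × 189.2) = 0.000359 kg/m³.

0.000359 kg/m³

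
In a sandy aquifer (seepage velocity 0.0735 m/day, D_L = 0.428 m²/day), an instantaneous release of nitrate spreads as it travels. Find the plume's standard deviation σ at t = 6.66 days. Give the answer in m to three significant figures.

Dispersive spreading gives a Gaussian with σ² = 2Dt; advection only shifts the center.
σ = √(2 × 0.428 × 6.66) = 2.39 m.

2.39 m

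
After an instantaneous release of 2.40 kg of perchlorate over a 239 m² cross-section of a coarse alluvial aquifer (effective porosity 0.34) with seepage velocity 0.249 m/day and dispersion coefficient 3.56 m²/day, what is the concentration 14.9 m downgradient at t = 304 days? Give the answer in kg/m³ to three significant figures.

0.000108 kg/m³

For an instantaneous plane source, C(x,t) = M/(n_e·A·√(4πDt)) · exp(−(x−vt)²/(4Dt)), with n_e·A the pore (flow) area.
Plume center vt = 0.249 × 304 = 75.696 m, so the well at 14.9 m is 60.796 m upgradient of the peak.
√(4πDt) = 116.6 m, giving peak height M/(n_e·A·√(4πDt)) = 2.40/(0.34 × 239 × 116.6) = 0.0002533 kg/m³.
(x−vt)²/(4Dt) = (-60.796)²/(4 × 3.56 × 304) = 0.8538; exp(−0.8538) = 0.4258.
C = 0.0002533 × 0.4258 = 0.000108 kg/m³.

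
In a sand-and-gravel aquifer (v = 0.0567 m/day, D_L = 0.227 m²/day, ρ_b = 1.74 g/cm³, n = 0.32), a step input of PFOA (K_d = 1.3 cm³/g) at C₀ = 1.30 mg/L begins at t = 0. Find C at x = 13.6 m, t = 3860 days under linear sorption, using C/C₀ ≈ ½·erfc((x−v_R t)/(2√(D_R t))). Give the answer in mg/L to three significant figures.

1.07 mg/L

Retardation factor R = 1 + ρ_b·K_d/n = 1 + 1.74 × 1.3/0.32 = 8.069.
Sorption retards both mechanisms: v_R = v/R = 0.007027 m/day, D_R = D/R = 0.02813 m²/day.
v_R·t = 0.007027 × 3860 = 27.12422 m; 2√(D_R t) = 20.84 m; argument = (13.6 − 27.12422)/20.84 = -0.6490.
C = C₀ × ½·erfc(-0.6490) = 1.30 × 0.8206 = 1.07 mg/L.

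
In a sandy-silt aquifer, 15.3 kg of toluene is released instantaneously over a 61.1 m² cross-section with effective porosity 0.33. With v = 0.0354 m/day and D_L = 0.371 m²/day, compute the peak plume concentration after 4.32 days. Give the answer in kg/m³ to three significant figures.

The peak of an instantaneous 1D plume sits at x = vt; there the Gaussian factor is 1 and C_max = M/(n_e·A·√(4πDt)), where n_e·A is the pore area the mass is dissolved in.
√(4πDt) = √(4π × 0.371 × 4.32) = 4.488 m, so C_max = 15.3/(0.33 × 61.1 × 4.488) = 0.169 kg/m³.

0.169 kg/m³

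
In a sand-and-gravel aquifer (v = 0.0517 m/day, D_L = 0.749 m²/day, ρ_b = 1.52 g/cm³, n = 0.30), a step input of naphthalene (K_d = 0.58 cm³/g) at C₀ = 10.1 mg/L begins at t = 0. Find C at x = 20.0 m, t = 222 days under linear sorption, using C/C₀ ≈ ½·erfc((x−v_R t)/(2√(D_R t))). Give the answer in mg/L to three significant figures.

0.318 mg/L

Retardation factor R = 1 + ρ_b·K_d/n = 1 + 1.52 × 0.58/0.30 = 3.939.
Sorption retards both mechanisms: v_R = v/R = 0.01313 m/day, D_R = D/R = 0.1901 m²/day.
v_R·t = 0.01313 × 222 = 2.91486 m; 2√(D_R t) = 12.99 m; argument = (20.0 − 2.91486)/12.99 = 1.315.
C = C₀ × ½·erfc(1.315) = 10.1 × 0.03146 = 0.318 mg/L.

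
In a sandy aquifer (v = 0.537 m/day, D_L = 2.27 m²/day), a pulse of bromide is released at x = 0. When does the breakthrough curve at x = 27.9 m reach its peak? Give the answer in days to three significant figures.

For the 1D instantaneous-source solution, setting ∂C/∂t = 0 at fixed x gives v²t² + 2Dt − x² = 0, so t = (√(D² + v²x²) − D)/v².
√(D² + v²x²) = √(2.27² + 0.537² × 27.9²) = 15.15; v² = 0.288369.
t = (15.15 − 2.27)/0.288369 = 44.7 days (vs. the pure-advection estimate x/v = 52.0 d).

44.7 days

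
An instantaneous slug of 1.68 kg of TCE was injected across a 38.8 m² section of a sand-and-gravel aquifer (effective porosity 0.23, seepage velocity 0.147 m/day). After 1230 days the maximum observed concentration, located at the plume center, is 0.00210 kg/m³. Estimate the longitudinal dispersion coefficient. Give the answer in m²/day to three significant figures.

At the plume center C_max = M/(n_e·A·√(4πDt)), so D = M²/(4πt·(n_e·A·C_max)²).
n_e·A·C_max = 0.23 × 38.8 × 0.00210 = 0.01874 kg/m.
D = 1.68²/(4π × 1230 × 0.01874²) = 0.520 m²/day.

0.520 m²/day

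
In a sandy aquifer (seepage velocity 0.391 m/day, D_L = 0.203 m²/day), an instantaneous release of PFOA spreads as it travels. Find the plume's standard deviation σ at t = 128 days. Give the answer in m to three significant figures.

7.21 m

Dispersive spreading gives a Gaussian with σ² = 2Dt; advection only shifts the center.
σ = √(2 × 0.203 × 128) = 7.21 m.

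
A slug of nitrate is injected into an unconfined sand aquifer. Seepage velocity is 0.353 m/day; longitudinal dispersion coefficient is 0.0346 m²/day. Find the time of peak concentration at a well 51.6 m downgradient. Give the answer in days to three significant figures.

For the 1D instantaneous-source solution, setting ∂C/∂t = 0 at fixed x gives v²t² + 2Dt − x² = 0, so t = (√(D² + v²x²) − D)/v².
√(D² + v²x²) = √(0.0346² + 0.353² × 51.6²) = 18.21; v² = 0.124609.
t = (18.21 − 0.0346)/0.124609 = 146 days (vs. the pure-advection estimate x/v = 146 d).

146 days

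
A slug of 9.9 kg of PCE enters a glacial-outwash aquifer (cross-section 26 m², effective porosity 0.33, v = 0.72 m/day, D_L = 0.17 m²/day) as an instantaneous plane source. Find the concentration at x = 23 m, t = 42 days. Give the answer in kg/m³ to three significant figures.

0.0194 kg/m³

For an instantaneous plane source, C(x,t) = M/(n_e·A·√(4πDt)) · exp(−(x−vt)²/(4Dt)), with n_e·A the pore (flow) area.
Plume center vt = 0.72 × 42 = 30.24 m, so the well at 23 m is 7.24 m upgradient of the peak.
√(4πDt) = 9.472 m, giving peak height M/(n_e·A·√(4πDt)) = 9.9/(0.33 × 26 × 9.472) = 0.1218 kg/m³.
(x−vt)²/(4Dt) = (-7.24)²/(4 × 0.17 × 42) = 1.835; exp(−1.835) = 0.1596.
C = 0.1218 × 0.1596 = 0.0194 kg/m³.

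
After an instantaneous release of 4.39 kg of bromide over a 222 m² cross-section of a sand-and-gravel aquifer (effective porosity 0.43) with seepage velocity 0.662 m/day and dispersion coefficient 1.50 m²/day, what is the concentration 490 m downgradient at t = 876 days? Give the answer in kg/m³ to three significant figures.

For an instantaneous plane source, C(x,t) = M/(n_e·A·√(4πDt)) · exp(−(x−vt)²/(4Dt)), with n_e·A the pore (flow) area.
Plume center vt = 0.662 × 876 = 579.912 m, so the well at 490 m is 89.912 m upgradient of the peak.
√(4πDt) = 128.5 m, giving peak height M/(n_e·A·√(4πDt)) = 4.39/(0.43 × 222 × 128.5) = 0.0003579 kg/m³.
(x−vt)²/(4Dt) = (-89.912)²/(4 × 1.50 × 876) = 1.538; exp(−1.538) = 0.2148.
C = 0.0003579 × 0.2148 = 7.69e-05 kg/m³.

7.69e-05 kg/m³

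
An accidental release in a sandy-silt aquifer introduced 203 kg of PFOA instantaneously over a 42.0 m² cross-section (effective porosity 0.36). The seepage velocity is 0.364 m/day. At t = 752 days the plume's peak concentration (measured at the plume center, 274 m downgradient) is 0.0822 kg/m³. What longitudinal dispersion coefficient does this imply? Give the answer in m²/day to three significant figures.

2.82 m²/day

At the plume center C_max = M/(n_e·A·√(4πDt)), so D = M²/(4πt·(n_e·A·C_max)²).
n_e·A·C_max = 0.36 × 42.0 × 0.0822 = 1.243 kg/m.
D = 203²/(4π × 752 × 1.243²) = 2.82 m²/day.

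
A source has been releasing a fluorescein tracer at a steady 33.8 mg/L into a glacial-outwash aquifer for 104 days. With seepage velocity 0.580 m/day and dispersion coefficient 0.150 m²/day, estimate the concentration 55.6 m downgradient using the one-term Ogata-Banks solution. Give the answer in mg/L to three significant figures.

27.1 mg/L

For a continuous step input, C/C₀ ≈ ½·erfc((x−vt)/(2√(Dt))).
vt = 0.580 × 104 = 60.32 m and 2√(Dt) = 2√(0.150 × 104) = 7.899 m.
Argument (x−vt)/(2√(Dt)) = (55.6 − 60.32)/7.899 = -0.5975; ½·erfc(-0.5975) = 0.8009.
C = 33.8 × 0.8009 = 27.1 mg/L.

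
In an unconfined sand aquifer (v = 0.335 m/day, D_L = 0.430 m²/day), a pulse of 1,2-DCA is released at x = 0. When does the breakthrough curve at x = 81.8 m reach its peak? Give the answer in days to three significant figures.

For the 1D instantaneous-source solution, setting ∂C/∂t = 0 at fixed x gives v²t² + 2Dt − x² = 0, so t = (√(D² + v²x²) − D)/v².
√(D² + v²x²) = √(0.430² + 0.335² × 81.8²) = 27.41; v² = 0.112225.
t = (27.41 − 0.430)/0.112225 = 240 days (vs. the pure-advection estimate x/v = 244 d).

240 days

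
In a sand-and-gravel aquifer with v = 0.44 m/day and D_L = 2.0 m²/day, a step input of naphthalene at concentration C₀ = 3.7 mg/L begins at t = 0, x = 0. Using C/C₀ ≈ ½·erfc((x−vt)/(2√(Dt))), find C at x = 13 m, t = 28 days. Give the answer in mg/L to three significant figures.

For a continuous step input, C/C₀ ≈ ½·erfc((x−vt)/(2√(Dt))).
vt = 0.44 × 28 = 12.32 m and 2√(Dt) = 2√(2.0 × 28) = 14.97 m.
Argument (x−vt)/(2√(Dt)) = (13 − 12.32)/14.97 = 0.04542; ½·erfc(0.04542) = 0.4744.
C = 3.7 × 0.4744 = 1.76 mg/L.

1.76 mg/L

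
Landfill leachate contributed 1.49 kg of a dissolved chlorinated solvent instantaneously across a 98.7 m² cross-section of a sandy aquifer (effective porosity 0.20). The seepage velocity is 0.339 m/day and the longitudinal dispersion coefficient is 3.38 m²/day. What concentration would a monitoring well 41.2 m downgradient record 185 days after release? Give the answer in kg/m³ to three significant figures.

For an instantaneous plane source, C(x,t) = M/(n_e·A·√(4πDt)) · exp(−(x−vt)²/(4Dt)), with n_e·A the pore (flow) area.
Plume center vt = 0.339 × 185 = 62.715 m, so the well at 41.2 m is 21.515 m upgradient of the peak.
√(4πDt) = 88.64 m, giving peak height M/(n_e·A·√(4πDt)) = 1.49/(0.20 × 98.7 × 88.64) = 0.0008515 kg/m³.
(x−vt)²/(4Dt) = (-21.515)²/(4 × 3.38 × 185) = 0.1851; exp(−0.1851) = 0.8310.
C = 0.0008515 × 0.8310 = 0.000708 kg/m³.

0.000708 kg/m³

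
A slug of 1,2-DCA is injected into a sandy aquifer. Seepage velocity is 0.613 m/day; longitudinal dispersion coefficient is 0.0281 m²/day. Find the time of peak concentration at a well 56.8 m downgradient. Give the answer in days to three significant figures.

For the 1D instantaneous-source solution, setting ∂C/∂t = 0 at fixed x gives v²t² + 2Dt − x² = 0, so t = (√(D² + v²x²) − D)/v².
√(D² + v²x²) = √(0.0281² + 0.613² × 56.8²) = 34.82; v² = 0.375769.
t = (34.82 − 0.0281)/0.375769 = 92.6 days (vs. the pure-advection estimate x/v = 92.7 d).

92.6 days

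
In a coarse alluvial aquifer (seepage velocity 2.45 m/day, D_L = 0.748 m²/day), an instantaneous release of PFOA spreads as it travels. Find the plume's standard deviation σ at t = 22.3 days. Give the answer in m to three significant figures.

Dispersive spreading gives a Gaussian with σ² = 2Dt; advection only shifts the center.
σ = √(2 × 0.748 × 22.3) = 5.78 m.

5.78 m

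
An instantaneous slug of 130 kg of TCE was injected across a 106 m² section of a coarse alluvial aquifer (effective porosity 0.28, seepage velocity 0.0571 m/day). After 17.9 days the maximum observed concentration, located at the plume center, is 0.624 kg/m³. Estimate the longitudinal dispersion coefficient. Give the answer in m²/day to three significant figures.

At the plume center C_max = M/(n_e·A·√(4πDt)), so D = M²/(4πt·(n_e·A·C_max)²).
n_e·A·C_max = 0.28 × 106 × 0.624 = 18.52 kg/m.
D = 130²/(4π × 17.9 × 18.52²) = 0.219 m²/day.

0.219 m²/day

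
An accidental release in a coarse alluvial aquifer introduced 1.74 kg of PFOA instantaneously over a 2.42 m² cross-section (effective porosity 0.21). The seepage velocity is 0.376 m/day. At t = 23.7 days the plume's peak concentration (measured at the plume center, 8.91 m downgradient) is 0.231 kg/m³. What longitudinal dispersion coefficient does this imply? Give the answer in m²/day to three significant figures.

0.738 m²/day

At the plume center C_max = M/(n_e·A·√(4πDt)), so D = M²/(4πt·(n_e·A·C_max)²).
n_e·A·C_max = 0.21 × 2.42 × 0.231 = 0.1174 kg/m.
D = 1.74²/(4π × 23.7 × 0.1174²) = 0.738 m²/day.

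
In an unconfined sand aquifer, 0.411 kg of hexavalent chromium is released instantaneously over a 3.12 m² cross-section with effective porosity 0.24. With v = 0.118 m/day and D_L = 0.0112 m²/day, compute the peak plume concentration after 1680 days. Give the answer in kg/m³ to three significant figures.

The peak of an instantaneous 1D plume sits at x = vt; there the Gaussian factor is 1 and C_max = M/(n_e·A·√(4πDt)), where n_e·A is the pore area the mass is dissolved in.
√(4πDt) = √(4π × 0.0112 × 1680) = 15.38 m, so C_max = 0.411/(0.24 × 3.12 × 15.38) = 0.0357 kg/m³.

0.0357 kg/m³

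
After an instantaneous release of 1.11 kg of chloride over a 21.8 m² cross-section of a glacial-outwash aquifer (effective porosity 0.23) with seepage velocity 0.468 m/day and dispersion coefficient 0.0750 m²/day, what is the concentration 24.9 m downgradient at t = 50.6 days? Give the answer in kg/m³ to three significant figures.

0.0291 kg/m³

For an instantaneous plane source, C(x,t) = M/(n_e·A·√(4πDt)) · exp(−(x−vt)²/(4Dt)), with n_e·A the pore (flow) area.
Plume center vt = 0.468 × 50.6 = 23.6808 m, so the well at 24.9 m is 1.2192 m downgradient of the peak.
√(4πDt) = 6.906 m, giving peak height M/(n_e·A·√(4πDt)) = 1.11/(0.23 × 21.8 × 6.906) = 0.03206 kg/m³.
(x−vt)²/(4Dt) = (1.2192)²/(4 × 0.0750 × 50.6) = 0.09792; exp(−0.09792) = 0.9067.
C = 0.03206 × 0.9067 = 0.0291 kg/m³.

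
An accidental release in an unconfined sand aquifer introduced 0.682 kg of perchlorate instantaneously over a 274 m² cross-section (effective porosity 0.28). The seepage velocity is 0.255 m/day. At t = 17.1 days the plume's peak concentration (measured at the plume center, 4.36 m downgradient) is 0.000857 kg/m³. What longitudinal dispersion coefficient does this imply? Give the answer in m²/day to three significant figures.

0.501 m²/day

At the plume center C_max = M/(n_e·A·√(4πDt)), so D = M²/(4πt·(n_e·A·C_max)²).
n_e·A·C_max = 0.28 × 274 × 0.000857 = 0.06575 kg/m.
D = 0.682²/(4π × 17.1 × 0.06575²) = 0.501 m²/day.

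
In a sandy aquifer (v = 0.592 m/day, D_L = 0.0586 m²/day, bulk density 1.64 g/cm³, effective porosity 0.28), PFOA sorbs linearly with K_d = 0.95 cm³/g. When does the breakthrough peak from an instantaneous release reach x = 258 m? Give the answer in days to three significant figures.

2860 days

Retardation factor R = 1 + ρ_b·K_d/n = 1 + 1.64 × 0.95/0.28 = 6.564.
Sorption retards both mechanisms: v_R = v/R = 0.09019 m/day, D_R = D/R = 0.008927 m²/day.
Peak time from v_R²t² + 2D_R t − x² = 0: t = (√(D_R² + v_R²x²) − D_R)/v_R².
√(D_R² + v_R²x²) = √(0.008927² + 0.09019² × 258²) = 23.27; v_R² = 0.008134.
t = (23.27 − 0.008927)/0.008134 = 2860 days.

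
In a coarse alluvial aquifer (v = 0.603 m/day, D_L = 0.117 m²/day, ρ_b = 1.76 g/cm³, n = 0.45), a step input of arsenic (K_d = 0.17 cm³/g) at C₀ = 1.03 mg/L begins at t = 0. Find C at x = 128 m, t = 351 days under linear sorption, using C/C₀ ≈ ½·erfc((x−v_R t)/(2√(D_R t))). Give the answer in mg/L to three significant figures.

Retardation factor R = 1 + ρ_b·K_d/n = 1 + 1.76 × 0.17/0.45 = 1.665.
Sorption retards both mechanisms: v_R = v/R = 0.3622 m/day, D_R = D/R = 0.07027 m²/day.
v_R·t = 0.3622 × 351 = 127.1322 m; 2√(D_R t) = 9.933 m; argument = (128 − 127.1322)/9.933 = 0.08737.
C = C₀ × ½·erfc(0.08737) = 1.03 × 0.4508 = 0.464 mg/L.

0.464 mg/L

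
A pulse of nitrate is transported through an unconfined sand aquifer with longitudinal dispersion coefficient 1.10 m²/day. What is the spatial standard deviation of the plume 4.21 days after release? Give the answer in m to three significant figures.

3.04 m

Dispersive spreading gives a Gaussian with σ² = 2Dt; advection only shifts the center.
σ = √(2 × 1.10 × 4.21) = 3.04 m.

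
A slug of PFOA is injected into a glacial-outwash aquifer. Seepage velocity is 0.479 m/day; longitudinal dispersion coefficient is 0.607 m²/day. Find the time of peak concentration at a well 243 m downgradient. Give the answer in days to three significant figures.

For the 1D instantaneous-source solution, setting ∂C/∂t = 0 at fixed x gives v²t² + 2Dt − x² = 0, so t = (√(D² + v²x²) − D)/v².
√(D² + v²x²) = √(0.607² + 0.479² × 243²) = 116.4; v² = 0.229441.
t = (116.4 − 0.607)/0.229441 = 505 days (vs. the pure-advection estimate x/v = 507 d).

505 days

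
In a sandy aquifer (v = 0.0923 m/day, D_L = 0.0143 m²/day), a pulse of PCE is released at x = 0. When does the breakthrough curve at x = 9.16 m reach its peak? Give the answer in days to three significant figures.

97.6 days

For the 1D instantaneous-source solution, setting ∂C/∂t = 0 at fixed x gives v²t² + 2Dt − x² = 0, so t = (√(D² + v²x²) − D)/v².
√(D² + v²x²) = √(0.0143² + 0.0923² × 9.16²) = 0.8456; v² = 0.00851929.
t = (0.8456 − 0.0143)/0.00851929 = 97.6 days (vs. the pure-advection estimate x/v = 99.2 d).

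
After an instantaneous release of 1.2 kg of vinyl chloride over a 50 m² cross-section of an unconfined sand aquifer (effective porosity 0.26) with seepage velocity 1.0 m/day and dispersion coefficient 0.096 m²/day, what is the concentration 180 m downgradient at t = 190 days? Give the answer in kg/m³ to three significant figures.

For an instantaneous plane source, C(x,t) = M/(n_e·A·√(4πDt)) · exp(−(x−vt)²/(4Dt)), with n_e·A the pore (flow) area.
Plume center vt = 1.0 × 190 = 190 m, so the well at 180 m is 10 m upgradient of the peak.
√(4πDt) = 15.14 m, giving peak height M/(n_e·A·√(4πDt)) = 1.2/(0.26 × 50 × 15.14) = 0.006097 kg/m³.
(x−vt)²/(4Dt) = (-10)²/(4 × 0.096 × 190) = 1.371; exp(−1.371) = 0.2539.
C = 0.006097 × 0.2539 = 0.00155 kg/m³.

0.00155 kg/m³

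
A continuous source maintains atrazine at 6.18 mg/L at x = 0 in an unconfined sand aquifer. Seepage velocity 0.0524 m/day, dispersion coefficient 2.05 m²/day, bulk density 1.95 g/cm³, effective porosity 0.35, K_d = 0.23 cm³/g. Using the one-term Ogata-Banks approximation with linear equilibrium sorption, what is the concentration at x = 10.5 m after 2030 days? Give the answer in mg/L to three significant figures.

4.48 mg/L

Retardation factor R = 1 + ρ_b·K_d/n = 1 + 1.95 × 0.23/0.35 = 2.281.
Sorption retards both mechanisms: v_R = v/R = 0.02297 m/day, D_R = D/R = 0.8987 m²/day.
v_R·t = 0.02297 × 2030 = 46.6291 m; 2√(D_R t) = 85.43 m; argument = (10.5 − 46.6291)/85.43 = -0.4229.
C = C₀ × ½·erfc(-0.4229) = 6.18 × 0.7251 = 4.48 mg/L.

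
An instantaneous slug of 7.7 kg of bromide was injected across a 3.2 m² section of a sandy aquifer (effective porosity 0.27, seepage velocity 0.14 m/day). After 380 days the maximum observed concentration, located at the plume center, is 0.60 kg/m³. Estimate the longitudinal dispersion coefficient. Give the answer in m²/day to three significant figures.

0.0462 m²/day

At the plume center C_max = M/(n_e·A·√(4πDt)), so D = M²/(4πt·(n_e·A·C_max)²).
n_e·A·C_max = 0.27 × 3.2 × 0.60 = 0.5184 kg/m.
D = 7.7²/(4π × 380 × 0.5184²) = 0.0462 m²/day.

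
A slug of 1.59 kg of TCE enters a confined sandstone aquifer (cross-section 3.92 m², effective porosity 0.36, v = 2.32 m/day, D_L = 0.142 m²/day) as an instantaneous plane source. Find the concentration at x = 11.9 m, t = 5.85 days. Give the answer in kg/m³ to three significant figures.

0.150 kg/m³

For an instantaneous plane source, C(x,t) = M/(n_e·A·√(4πDt)) · exp(−(x−vt)²/(4Dt)), with n_e·A the pore (flow) area.
Plume center vt = 2.32 × 5.85 = 13.572 m, so the well at 11.9 m is 1.672 m upgradient of the peak.
√(4πDt) = 3.231 m, giving peak height M/(n_e·A·√(4πDt)) = 1.59/(0.36 × 3.92 × 3.231) = 0.3487 kg/m³.
(x−vt)²/(4Dt) = (-1.672)²/(4 × 0.142 × 5.85) = 0.8413; exp(−0.8413) = 0.4311.
C = 0.3487 × 0.4311 = 0.150 kg/m³.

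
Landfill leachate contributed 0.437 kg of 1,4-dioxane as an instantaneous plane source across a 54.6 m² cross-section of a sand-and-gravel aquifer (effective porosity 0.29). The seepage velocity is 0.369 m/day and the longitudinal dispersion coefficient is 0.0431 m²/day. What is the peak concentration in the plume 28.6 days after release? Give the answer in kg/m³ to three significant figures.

The peak of an instantaneous 1D plume sits at x = vt; there the Gaussian factor is 1 and C_max = M/(n_e·A·√(4πDt)), where n_e·A is the pore area the mass is dissolved in.
√(4πDt) = √(4π × 0.0431 × 28.6) = 3.936 m, so C_max = 0.437/(0.29 × 54.6 × 3.936) = 0.00701 kg/m³.

0.00701 kg/m³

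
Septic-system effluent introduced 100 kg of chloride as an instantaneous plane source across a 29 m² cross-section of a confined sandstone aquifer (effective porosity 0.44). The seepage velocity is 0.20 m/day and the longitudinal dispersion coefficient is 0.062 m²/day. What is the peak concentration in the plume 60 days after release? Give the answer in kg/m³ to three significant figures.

1.15 kg/m³

The peak of an instantaneous 1D plume sits at x = vt; there the Gaussian factor is 1 and C_max = M/(n_e·A·√(4πDt)), where n_e·A is the pore area the mass is dissolved in.
√(4πDt) = √(4π × 0.062 × 60) = 6.837 m, so C_max = 100/(0.44 × 29 × 6.837) = 1.15 kg/m³.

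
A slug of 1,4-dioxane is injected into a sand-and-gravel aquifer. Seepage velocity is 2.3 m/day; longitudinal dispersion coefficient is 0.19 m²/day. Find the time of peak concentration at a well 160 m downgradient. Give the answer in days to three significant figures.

For the 1D instantaneous-source solution, setting ∂C/∂t = 0 at fixed x gives v²t² + 2Dt − x² = 0, so t = (√(D² + v²x²) − D)/v².
√(D² + v²x²) = √(0.19² + 2.3² × 160²) = 368.0; v² = 5.29.
t = (368.0 − 0.19)/5.29 = 69.5 days (vs. the pure-advection estimate x/v = 69.6 d).

69.5 days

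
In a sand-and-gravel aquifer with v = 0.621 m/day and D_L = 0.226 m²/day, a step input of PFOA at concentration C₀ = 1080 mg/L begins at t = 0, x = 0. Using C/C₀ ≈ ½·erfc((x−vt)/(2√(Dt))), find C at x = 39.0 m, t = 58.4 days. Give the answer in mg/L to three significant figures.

For a continuous step input, C/C₀ ≈ ½·erfc((x−vt)/(2√(Dt))).
vt = 0.621 × 58.4 = 36.2664 m and 2√(Dt) = 2√(0.226 × 58.4) = 7.266 m.
Argument (x−vt)/(2√(Dt)) = (39.0 − 36.2664)/7.266 = 0.3762; ½·erfc(0.3762) = 0.2974.
C = 1080 × 0.2974 = 321 mg/L.

321 mg/L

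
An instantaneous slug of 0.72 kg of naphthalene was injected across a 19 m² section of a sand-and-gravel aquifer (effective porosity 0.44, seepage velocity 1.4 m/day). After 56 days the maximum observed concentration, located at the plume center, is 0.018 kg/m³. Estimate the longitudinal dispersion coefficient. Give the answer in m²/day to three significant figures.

At the plume center C_max = M/(n_e·A·√(4πDt)), so D = M²/(4πt·(n_e·A·C_max)²).
n_e·A·C_max = 0.44 × 19 × 0.018 = 0.1505 kg/m.
D = 0.72²/(4π × 56 × 0.1505²) = 0.0325 m²/day.

0.0325 m²/day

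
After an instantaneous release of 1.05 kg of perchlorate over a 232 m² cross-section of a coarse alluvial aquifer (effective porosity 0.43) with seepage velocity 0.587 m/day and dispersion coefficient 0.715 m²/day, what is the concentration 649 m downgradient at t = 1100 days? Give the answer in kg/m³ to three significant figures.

0.000106 kg/m³

For an instantaneous plane source, C(x,t) = M/(n_e·A·√(4πDt)) · exp(−(x−vt)²/(4Dt)), with n_e·A the pore (flow) area.
Plume center vt = 0.587 × 1100 = 645.7 m, so the well at 649 m is 3.3 m downgradient of the peak.
√(4πDt) = 99.42 m, giving peak height M/(n_e·A·√(4πDt)) = 1.05/(0.43 × 232 × 99.42) = 0.0001059 kg/m³.
(x−vt)²/(4Dt) = (3.3)²/(4 × 0.715 × 1100) = 0.003462; exp(−0.003462) = 0.9965.
C = 0.0001059 × 0.9965 = 0.000106 kg/m³.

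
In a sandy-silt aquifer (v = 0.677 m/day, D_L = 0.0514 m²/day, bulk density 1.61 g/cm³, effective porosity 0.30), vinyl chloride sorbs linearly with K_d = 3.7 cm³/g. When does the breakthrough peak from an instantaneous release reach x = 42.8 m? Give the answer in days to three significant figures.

1320 days

Retardation factor R = 1 + ρ_b·K_d/n = 1 + 1.61 × 3.7/0.30 = 20.86.
Sorption retards both mechanisms: v_R = v/R = 0.03245 m/day, D_R = D/R = 0.002464 m²/day.
Peak time from v_R²t² + 2D_R t − x² = 0: t = (√(D_R² + v_R²x²) − D_R)/v_R².
√(D_R² + v_R²x²) = √(0.002464² + 0.03245² × 42.8²) = 1.389; v_R² = 0.001053.
t = (1.389 − 0.002464)/0.001053 = 1320 days.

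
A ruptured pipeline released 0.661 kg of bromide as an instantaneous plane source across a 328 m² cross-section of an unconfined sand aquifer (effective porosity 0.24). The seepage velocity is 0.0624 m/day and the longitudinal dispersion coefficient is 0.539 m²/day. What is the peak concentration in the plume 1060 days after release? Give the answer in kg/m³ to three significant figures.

9.91e-05 kg/m³

The peak of an instantaneous 1D plume sits at x = vt; there the Gaussian factor is 1 and C_max = M/(n_e·A·√(4πDt)), where n_e·A is the pore area the mass is dissolved in.
√(4πDt) = √(4π × 0.539 × 1060) = 84.73 m, so C_max = 0.661/(0.24 × 328 × 84.73) = 9.91e-05 kg/m³.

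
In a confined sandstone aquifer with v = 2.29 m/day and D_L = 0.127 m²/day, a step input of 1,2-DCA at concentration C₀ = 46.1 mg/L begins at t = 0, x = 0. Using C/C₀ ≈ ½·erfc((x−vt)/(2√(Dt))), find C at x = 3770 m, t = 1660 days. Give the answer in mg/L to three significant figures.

43.2 mg/L

For a continuous step input, C/C₀ ≈ ½·erfc((x−vt)/(2√(Dt))).
vt = 2.29 × 1660 = 3801.4 m and 2√(Dt) = 2√(0.127 × 1660) = 29.04 m.
Argument (x−vt)/(2√(Dt)) = (3770 − 3801.4)/29.04 = -1.081; ½·erfc(-1.081) = 0.9368.
C = 46.1 × 0.9368 = 43.2 mg/L.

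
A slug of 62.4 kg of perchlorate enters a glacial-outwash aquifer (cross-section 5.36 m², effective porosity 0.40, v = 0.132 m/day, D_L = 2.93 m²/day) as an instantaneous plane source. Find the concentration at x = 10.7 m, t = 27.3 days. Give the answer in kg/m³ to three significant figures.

For an instantaneous plane source, C(x,t) = M/(n_e·A·√(4πDt)) · exp(−(x−vt)²/(4Dt)), with n_e·A the pore (flow) area.
Plume center vt = 0.132 × 27.3 = 3.6036 m, so the well at 10.7 m is 7.0964 m downgradient of the peak.
√(4πDt) = 31.70 m, giving peak height M/(n_e·A·√(4πDt)) = 62.4/(0.40 × 5.36 × 31.70) = 0.9181 kg/m³.
(x−vt)²/(4Dt) = (7.0964)²/(4 × 2.93 × 27.3) = 0.1574; exp(−0.1574) = 0.8544.
C = 0.9181 × 0.8544 = 0.784 kg/m³.

0.784 kg/m³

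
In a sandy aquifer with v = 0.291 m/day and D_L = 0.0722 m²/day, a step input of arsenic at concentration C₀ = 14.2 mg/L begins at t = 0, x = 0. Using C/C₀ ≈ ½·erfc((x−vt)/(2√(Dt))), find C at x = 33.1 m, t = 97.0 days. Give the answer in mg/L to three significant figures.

For a continuous step input, C/C₀ ≈ ½·erfc((x−vt)/(2√(Dt))).
vt = 0.291 × 97.0 = 28.227 m and 2√(Dt) = 2√(0.0722 × 97.0) = 5.293 m.
Argument (x−vt)/(2√(Dt)) = (33.1 − 28.227)/5.293 = 0.9206; ½·erfc(0.9206) = 0.09647.
C = 14.2 × 0.09647 = 1.37 mg/L.

1.37 mg/L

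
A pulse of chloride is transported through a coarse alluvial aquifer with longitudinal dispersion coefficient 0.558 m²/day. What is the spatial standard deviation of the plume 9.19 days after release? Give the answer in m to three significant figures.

Dispersive spreading gives a Gaussian with σ² = 2Dt; advection only shifts the center.
σ = √(2 × 0.558 × 9.19) = 3.20 m.

3.20 m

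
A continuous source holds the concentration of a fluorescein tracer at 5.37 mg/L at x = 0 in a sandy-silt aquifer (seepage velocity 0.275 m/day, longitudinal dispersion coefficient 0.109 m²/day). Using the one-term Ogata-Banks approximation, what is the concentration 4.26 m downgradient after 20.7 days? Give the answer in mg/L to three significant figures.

4.03 mg/L

For a continuous step input, C/C₀ ≈ ½·erfc((x−vt)/(2√(Dt))).
vt = 0.275 × 20.7 = 5.6925 m and 2√(Dt) = 2√(0.109 × 20.7) = 3.004 m.
Argument (x−vt)/(2√(Dt)) = (4.26 − 5.6925)/3.004 = -0.4769; ½·erfc(-0.4769) = 0.7500.
C = 5.37 × 0.7500 = 4.03 mg/L.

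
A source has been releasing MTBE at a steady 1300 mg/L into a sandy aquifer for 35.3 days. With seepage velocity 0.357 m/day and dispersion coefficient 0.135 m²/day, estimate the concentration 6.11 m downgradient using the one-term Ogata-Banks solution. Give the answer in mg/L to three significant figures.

For a continuous step input, C/C₀ ≈ ½·erfc((x−vt)/(2√(Dt))).
vt = 0.357 × 35.3 = 12.6021 m and 2√(Dt) = 2√(0.135 × 35.3) = 4.366 m.
Argument (x−vt)/(2√(Dt)) = (6.11 − 12.6021)/4.366 = -1.487; ½·erfc(-1.487) = 0.9823.
C = 1300 × 0.9823 = 1280 mg/L.

1280 mg/L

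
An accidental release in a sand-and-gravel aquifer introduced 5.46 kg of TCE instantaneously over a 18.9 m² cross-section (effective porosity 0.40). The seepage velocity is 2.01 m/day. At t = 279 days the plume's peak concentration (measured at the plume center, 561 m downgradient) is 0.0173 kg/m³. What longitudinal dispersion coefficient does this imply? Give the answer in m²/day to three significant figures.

At the plume center C_max = M/(n_e·A·√(4πDt)), so D = M²/(4πt·(n_e·A·C_max)²).
n_e·A·C_max = 0.40 × 18.9 × 0.0173 = 0.1308 kg/m.
D = 5.46²/(4π × 279 × 0.1308²) = 0.497 m²/day.

0.497 m²/day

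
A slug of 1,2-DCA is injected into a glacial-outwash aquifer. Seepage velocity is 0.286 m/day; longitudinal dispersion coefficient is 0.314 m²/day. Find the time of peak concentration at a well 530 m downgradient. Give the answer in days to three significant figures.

For the 1D instantaneous-source solution, setting ∂C/∂t = 0 at fixed x gives v²t² + 2Dt − x² = 0, so t = (√(D² + v²x²) − D)/v².
√(D² + v²x²) = √(0.314² + 0.286² × 530²) = 151.6; v² = 0.081796.
t = (151.6 − 0.314)/0.081796 = 1850 days (vs. the pure-advection estimate x/v = 1850 d).

1850 days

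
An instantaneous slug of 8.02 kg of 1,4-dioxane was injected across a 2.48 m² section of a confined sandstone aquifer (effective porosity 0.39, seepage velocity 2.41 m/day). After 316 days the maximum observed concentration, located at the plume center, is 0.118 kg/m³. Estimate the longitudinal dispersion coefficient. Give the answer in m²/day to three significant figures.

At the plume center C_max = M/(n_e·A·√(4πDt)), so D = M²/(4πt·(n_e·A·C_max)²).
n_e·A·C_max = 0.39 × 2.48 × 0.118 = 0.1141 kg/m.
D = 8.02²/(4π × 316 × 0.1141²) = 1.24 m²/day.

1.24 m²/day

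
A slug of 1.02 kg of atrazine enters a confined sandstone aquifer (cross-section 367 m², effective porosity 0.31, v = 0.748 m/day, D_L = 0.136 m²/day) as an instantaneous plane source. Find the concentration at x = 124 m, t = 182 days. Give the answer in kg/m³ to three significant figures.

0.000115 kg/m³

For an instantaneous plane source, C(x,t) = M/(n_e·A·√(4πDt)) · exp(−(x−vt)²/(4Dt)), with n_e·A the pore (flow) area.
Plume center vt = 0.748 × 182 = 136.136 m, so the well at 124 m is 12.136 m upgradient of the peak.
√(4πDt) = 17.64 m, giving peak height M/(n_e·A·√(4πDt)) = 1.02/(0.31 × 367 × 17.64) = 0.0005082 kg/m³.
(x−vt)²/(4Dt) = (-12.136)²/(4 × 0.136 × 182) = 1.488; exp(−1.488) = 0.2258.
C = 0.0005082 × 0.2258 = 0.000115 kg/m³.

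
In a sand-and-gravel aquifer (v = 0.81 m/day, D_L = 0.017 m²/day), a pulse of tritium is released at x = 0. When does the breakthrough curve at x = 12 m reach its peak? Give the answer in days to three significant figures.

For the 1D instantaneous-source solution, setting ∂C/∂t = 0 at fixed x gives v²t² + 2Dt − x² = 0, so t = (√(D² + v²x²) − D)/v².
√(D² + v²x²) = √(0.017² + 0.81² × 12²) = 9.720; v² = 0.6561.
t = (9.720 − 0.017)/0.6561 = 14.8 days (vs. the pure-advection estimate x/v = 14.8 d).

14.8 days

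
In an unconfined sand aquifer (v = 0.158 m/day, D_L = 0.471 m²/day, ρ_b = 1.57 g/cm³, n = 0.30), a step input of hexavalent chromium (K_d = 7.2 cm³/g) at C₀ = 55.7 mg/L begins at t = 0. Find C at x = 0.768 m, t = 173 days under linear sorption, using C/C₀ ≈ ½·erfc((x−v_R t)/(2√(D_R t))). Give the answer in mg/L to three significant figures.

27.2 mg/L

Retardation factor R = 1 + ρ_b·K_d/n = 1 + 1.57 × 7.2/0.30 = 38.68.
Sorption retards both mechanisms: v_R = v/R = 0.004085 m/day, D_R = D/R = 0.01218 m²/day.
v_R·t = 0.004085 × 173 = 0.706705 m; 2√(D_R t) = 2.903 m; argument = (0.768 − 0.706705)/2.903 = 0.02111.
C = C₀ × ½·erfc(0.02111) = 55.7 × 0.4881 = 27.2 mg/L.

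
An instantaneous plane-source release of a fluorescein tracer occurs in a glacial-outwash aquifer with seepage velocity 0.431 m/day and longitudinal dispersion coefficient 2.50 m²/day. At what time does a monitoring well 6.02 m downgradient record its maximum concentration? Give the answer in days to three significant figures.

For the 1D instantaneous-source solution, setting ∂C/∂t = 0 at fixed x gives v²t² + 2Dt − x² = 0, so t = (√(D² + v²x²) − D)/v².
√(D² + v²x²) = √(2.50² + 0.431² × 6.02²) = 3.603; v² = 0.185761.
t = (3.603 − 2.50)/0.185761 = 5.94 days (vs. the pure-advection estimate x/v = 14.0 d).

5.94 days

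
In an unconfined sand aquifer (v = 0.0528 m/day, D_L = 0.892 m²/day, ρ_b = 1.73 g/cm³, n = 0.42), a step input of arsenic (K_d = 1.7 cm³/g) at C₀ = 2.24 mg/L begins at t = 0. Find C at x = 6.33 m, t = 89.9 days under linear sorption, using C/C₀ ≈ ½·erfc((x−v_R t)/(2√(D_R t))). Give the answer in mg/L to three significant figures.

Retardation factor R = 1 + ρ_b·K_d/n = 1 + 1.73 × 1.7/0.42 = 8.002.
Sorption retards both mechanisms: v_R = v/R = 0.006598 m/day, D_R = D/R = 0.1115 m²/day.
v_R·t = 0.006598 × 89.9 = 0.5931602 m; 2√(D_R t) = 6.332 m; argument = (6.33 − 0.5931602)/6.332 = 0.9060.
C = C₀ × ½·erfc(0.9060) = 2.24 × 0.1000 = 0.224 mg/L.

0.224 mg/L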